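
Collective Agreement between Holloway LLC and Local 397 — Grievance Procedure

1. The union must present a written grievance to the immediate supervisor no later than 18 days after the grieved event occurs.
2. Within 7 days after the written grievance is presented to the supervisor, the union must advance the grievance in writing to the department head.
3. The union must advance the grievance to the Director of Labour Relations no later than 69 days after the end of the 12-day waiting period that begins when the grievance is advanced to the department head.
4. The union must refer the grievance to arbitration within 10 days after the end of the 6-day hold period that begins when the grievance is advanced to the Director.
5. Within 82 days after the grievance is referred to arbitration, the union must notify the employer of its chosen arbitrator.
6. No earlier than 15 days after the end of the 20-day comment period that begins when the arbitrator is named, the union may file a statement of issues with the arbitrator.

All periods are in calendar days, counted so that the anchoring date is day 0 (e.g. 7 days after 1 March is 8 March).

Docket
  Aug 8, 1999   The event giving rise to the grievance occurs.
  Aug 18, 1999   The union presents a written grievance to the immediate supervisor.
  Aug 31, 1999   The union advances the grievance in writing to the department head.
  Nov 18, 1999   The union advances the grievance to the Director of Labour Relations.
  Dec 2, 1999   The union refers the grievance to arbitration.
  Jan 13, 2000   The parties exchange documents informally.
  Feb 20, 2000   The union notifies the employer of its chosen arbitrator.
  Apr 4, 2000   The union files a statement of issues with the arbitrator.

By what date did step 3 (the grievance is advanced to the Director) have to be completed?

The grievance is advanced to the department head on Aug 31, 1999; the 12-day waiting period therefore ends Sep 12, 1999, and step 3 runs from that date. 69 days after Sep 12, 1999 is Nov 20, 1999.

Nov 20, 1999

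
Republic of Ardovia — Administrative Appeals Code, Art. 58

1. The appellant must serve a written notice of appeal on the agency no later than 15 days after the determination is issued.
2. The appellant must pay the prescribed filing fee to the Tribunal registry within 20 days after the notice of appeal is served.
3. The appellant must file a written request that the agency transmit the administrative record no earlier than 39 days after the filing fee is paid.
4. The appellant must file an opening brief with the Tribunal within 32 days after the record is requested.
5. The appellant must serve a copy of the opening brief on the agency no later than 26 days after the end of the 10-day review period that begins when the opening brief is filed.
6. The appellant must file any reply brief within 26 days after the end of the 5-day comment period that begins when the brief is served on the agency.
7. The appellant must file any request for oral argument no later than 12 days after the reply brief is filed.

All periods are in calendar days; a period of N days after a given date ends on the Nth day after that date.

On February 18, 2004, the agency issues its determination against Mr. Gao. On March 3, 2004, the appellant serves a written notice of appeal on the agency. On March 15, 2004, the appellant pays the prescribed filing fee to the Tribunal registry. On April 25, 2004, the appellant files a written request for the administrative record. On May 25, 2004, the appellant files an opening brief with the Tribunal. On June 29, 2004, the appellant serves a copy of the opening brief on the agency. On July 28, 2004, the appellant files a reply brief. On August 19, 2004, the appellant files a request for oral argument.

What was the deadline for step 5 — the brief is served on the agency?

The opening brief is filed on May 25, 2004; the 10-day review period therefore ends June 4, 2004, and step 5 runs from that date. 26 days after June 4, 2004 is June 30, 2004.

June 30, 2004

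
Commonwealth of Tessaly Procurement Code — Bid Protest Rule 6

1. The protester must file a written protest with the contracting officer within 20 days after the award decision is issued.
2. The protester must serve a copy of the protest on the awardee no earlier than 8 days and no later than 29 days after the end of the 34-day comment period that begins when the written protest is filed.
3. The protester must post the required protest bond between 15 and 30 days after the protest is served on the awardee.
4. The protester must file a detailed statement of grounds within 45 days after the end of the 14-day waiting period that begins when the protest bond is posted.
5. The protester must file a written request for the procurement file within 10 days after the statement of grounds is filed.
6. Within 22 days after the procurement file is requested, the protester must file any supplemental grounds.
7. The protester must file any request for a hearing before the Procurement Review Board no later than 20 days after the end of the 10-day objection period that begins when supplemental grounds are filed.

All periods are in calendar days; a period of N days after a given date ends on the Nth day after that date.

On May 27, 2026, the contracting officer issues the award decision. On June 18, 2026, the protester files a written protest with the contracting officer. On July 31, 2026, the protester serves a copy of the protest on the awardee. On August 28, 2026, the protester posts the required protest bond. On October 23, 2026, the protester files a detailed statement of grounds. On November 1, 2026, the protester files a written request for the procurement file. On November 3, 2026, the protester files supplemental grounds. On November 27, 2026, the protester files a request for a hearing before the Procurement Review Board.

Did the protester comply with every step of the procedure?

Step 1 — counting 20 days from May 27, 2026 (when the award decision is issued) gives a deadline of June 16, 2026; June 18, 2026 misses that deadline by 2 days.
That is the first point of non-compliance.

No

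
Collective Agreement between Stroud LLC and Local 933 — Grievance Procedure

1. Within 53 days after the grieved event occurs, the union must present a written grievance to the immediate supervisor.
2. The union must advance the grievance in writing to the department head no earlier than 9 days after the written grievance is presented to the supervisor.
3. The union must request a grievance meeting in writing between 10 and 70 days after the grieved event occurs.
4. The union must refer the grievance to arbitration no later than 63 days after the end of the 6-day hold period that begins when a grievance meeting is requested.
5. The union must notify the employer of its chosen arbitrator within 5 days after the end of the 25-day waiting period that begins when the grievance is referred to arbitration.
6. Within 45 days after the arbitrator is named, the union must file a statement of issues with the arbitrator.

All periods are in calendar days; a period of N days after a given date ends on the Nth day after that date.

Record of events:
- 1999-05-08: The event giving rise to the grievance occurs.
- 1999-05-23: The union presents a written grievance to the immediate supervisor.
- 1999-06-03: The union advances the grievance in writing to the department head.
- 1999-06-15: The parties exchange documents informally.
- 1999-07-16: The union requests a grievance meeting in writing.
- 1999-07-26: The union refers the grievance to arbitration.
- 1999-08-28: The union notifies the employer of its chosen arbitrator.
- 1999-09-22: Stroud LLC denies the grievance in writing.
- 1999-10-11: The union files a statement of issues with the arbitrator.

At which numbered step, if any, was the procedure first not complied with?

Step 5

(1) due by 1999-05-08 + 53 days = 1999-06-30; completed 1999-05-23, before the deadline.
(2) permitted from 1999-05-23 + 9 days = 1999-06-01 onward; done 1999-06-03, after the minimum wait.
(3) the permitted window runs from 1999-05-08 + 10 = 1999-05-18 to 1999-05-08 + 70 = 1999-07-17; done 1999-07-16, which is between those dates.
(4) due by 1999-07-22 + 63 days = 1999-09-23; completed 1999-07-26, before the deadline.
(5) due by 1999-08-20 + 5 days = 1999-08-25; done 1999-08-28 — 3 days late.
The procedure was therefore not followed at step 5.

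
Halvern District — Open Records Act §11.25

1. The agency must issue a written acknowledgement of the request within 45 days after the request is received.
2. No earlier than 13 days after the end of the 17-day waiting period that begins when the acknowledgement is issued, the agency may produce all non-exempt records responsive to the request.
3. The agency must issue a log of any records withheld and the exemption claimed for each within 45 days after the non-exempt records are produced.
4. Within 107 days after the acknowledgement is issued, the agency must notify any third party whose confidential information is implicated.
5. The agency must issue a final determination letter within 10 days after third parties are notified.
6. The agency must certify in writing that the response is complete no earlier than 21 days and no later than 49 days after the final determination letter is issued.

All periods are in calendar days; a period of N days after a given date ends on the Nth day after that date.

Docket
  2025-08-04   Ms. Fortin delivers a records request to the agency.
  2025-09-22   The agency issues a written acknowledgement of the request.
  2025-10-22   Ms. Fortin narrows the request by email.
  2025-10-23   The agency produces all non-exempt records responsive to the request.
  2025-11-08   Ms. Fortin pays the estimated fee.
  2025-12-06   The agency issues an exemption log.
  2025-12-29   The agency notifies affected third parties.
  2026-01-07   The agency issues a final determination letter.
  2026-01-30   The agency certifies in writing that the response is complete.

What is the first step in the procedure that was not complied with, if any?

(1) due by 2025-08-04 + 45 days = 2025-09-18; not done until 2025-09-22, 4 days after the deadline.
The analysis stops there.

Step 1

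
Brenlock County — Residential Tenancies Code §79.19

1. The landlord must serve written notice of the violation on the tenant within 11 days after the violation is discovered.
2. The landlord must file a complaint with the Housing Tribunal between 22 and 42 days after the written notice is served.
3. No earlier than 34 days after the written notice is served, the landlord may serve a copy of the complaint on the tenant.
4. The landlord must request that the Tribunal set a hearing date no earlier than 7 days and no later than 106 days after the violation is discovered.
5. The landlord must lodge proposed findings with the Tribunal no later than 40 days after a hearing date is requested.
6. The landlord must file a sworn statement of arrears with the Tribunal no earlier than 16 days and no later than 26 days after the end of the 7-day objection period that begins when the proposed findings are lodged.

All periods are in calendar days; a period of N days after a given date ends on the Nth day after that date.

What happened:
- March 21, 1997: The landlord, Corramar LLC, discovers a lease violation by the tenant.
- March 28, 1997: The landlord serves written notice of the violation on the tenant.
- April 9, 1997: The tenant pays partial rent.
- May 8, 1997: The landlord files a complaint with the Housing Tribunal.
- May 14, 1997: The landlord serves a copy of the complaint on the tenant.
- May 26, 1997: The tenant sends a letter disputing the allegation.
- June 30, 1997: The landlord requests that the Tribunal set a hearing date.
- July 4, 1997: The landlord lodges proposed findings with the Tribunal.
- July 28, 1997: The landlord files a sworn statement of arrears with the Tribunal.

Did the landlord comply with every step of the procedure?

Yes

Step 1: 11 days after March 21, 1997 (when the violation is discovered) is April 1, 1997; March 28, 1997 is within that limit.
Step 2: the window is 22–42 days after March 28, 1997 (when the written notice is served), so April 19, 1997 through May 9, 1997; May 8, 1997 falls inside that range.
Step 3: the earliest permitted date is 34 days after March 28, 1997 (when the written notice is served), i.e. May 1, 1997; done May 14, 1997, after the minimum wait.
Step 4: the window is 7–106 days after March 21, 1997 (when the violation is discovered), so March 28, 1997 through July 5, 1997; June 30, 1997 falls inside that range.
Step 5: 40 days after June 30, 1997 (when a hearing date is requested) is August 9, 1997; July 4, 1997 is within that limit.
Step 6: the window is 16–26 days after July 11, 1997 (end of the 7-day objection period, which began when the proposed findings are lodged on July 4, 1997), so July 27, 1997 through August 6, 1997; done July 28, 1997 — within the window.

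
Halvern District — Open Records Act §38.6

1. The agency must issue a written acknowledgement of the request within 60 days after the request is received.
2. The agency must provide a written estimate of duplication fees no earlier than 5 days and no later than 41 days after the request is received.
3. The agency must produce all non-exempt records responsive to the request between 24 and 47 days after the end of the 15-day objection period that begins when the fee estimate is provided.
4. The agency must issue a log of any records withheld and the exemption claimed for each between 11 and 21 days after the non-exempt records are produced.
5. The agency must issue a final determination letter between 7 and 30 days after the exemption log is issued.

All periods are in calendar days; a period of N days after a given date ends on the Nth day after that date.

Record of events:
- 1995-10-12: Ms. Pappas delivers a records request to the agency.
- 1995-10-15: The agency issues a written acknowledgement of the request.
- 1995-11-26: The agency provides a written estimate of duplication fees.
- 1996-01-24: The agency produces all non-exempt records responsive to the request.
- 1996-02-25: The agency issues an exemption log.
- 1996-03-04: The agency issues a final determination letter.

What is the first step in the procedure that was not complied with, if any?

Step 2

Step 1: 60 days after 1995-10-12 (when the request is received) is 1995-12-11; done 1995-10-15 — timely.
Step 2: the window is 5–41 days after 1995-10-12 (when the request is received), so 1995-10-17 through 1995-11-22; 1995-11-26 is 4 days past the end of the window.
No need to go further; step 2 was not satisfied.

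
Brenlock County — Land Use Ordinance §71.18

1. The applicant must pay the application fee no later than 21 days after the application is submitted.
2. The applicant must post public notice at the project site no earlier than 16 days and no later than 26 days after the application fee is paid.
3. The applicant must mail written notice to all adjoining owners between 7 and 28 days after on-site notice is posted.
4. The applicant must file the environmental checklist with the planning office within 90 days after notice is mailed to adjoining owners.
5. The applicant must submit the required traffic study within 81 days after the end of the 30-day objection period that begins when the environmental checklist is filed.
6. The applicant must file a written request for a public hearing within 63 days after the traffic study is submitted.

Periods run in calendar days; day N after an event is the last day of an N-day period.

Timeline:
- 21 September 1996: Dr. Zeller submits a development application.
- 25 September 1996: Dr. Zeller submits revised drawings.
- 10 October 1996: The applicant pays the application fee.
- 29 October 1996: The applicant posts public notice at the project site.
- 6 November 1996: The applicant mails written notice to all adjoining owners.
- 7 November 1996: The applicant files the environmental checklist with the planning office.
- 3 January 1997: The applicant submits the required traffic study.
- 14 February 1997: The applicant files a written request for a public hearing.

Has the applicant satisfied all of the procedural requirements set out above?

Yes

Step 1: 21 days after 21 September 1996 (when the application is submitted) is 12 October 1996; 10 October 1996 is within that limit.
Step 2: the window is 16–26 days after 10 October 1996 (when the application fee is paid), so 26 October 1996 through 5 November 1996; done 29 October 1996, which is between those dates.
Step 3: the window is 7–28 days after 29 October 1996 (when on-site notice is posted), so 5 November 1996 through 26 November 1996; done 6 November 1996 — within the window.
Step 4: 90 days after 6 November 1996 (when notice is mailed to adjoining owners) is 4 February 1997; completed 7 November 1996, before the deadline.
Step 5: 81 days after 7 December 1996 (end of the 30-day objection period, which began when the environmental checklist is filed on 7 November 1996) is 26 February 1997; 3 January 1997 is within that limit.
Step 6: 63 days after 3 January 1997 (when the traffic study is submitted) is 7 March 1997; done 14 February 1997 — timely.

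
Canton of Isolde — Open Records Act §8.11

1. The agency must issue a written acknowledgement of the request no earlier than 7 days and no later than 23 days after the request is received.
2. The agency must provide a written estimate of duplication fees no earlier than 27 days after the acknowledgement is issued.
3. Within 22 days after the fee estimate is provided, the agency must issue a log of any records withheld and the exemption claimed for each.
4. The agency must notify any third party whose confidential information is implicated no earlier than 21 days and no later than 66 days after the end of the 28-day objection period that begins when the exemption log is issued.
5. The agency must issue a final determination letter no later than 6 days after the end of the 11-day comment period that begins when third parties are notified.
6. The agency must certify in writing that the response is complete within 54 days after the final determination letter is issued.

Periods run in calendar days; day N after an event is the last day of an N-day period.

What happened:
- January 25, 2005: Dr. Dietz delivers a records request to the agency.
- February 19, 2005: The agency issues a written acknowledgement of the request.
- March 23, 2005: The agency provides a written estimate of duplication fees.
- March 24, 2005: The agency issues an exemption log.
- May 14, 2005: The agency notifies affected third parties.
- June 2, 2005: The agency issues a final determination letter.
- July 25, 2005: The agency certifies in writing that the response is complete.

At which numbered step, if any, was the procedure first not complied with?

Step 1: the window is 7–23 days after January 25, 2005 (when the request is received), so February 1, 2005 through February 17, 2005; done February 19, 2005 — 2 days after the window closed.

Step 1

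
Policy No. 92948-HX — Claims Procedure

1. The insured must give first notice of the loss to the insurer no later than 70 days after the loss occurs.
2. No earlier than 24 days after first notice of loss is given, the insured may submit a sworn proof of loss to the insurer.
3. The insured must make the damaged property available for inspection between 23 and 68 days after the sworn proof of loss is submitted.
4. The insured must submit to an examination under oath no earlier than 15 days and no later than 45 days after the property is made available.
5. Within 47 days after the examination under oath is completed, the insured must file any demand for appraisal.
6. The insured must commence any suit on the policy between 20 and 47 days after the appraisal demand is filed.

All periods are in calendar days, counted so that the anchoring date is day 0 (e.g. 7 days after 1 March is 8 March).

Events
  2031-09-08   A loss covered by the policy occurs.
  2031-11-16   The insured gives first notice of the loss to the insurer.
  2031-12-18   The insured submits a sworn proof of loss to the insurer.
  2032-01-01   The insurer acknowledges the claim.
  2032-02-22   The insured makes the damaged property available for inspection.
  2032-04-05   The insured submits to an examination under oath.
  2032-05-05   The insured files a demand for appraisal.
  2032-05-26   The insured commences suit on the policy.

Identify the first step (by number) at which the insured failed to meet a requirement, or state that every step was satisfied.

None — every step was satisfied

(1) due by 2031-09-08 + 70 days = 2031-11-17; done 2031-11-16 — timely.
(2) permitted from 2031-11-16 + 24 days = 2031-12-10 onward; 2031-12-18 is on or after that date.
(3) the permitted window runs from 2031-12-18 + 23 = 2032-01-10 to 2031-12-18 + 68 = 2032-02-24; done 2032-02-22, which is between those dates.
(4) the permitted window runs from 2032-02-22 + 15 = 2032-03-08 to 2032-02-22 + 45 = 2032-04-07; 2032-04-05 falls inside that range.
(5) due by 2032-04-05 + 47 days = 2032-05-22; done 2032-05-05 — timely.
(6) the permitted window runs from 2032-05-05 + 20 = 2032-05-25 to 2032-05-05 + 47 = 2032-06-21; 2032-05-26 falls inside that range.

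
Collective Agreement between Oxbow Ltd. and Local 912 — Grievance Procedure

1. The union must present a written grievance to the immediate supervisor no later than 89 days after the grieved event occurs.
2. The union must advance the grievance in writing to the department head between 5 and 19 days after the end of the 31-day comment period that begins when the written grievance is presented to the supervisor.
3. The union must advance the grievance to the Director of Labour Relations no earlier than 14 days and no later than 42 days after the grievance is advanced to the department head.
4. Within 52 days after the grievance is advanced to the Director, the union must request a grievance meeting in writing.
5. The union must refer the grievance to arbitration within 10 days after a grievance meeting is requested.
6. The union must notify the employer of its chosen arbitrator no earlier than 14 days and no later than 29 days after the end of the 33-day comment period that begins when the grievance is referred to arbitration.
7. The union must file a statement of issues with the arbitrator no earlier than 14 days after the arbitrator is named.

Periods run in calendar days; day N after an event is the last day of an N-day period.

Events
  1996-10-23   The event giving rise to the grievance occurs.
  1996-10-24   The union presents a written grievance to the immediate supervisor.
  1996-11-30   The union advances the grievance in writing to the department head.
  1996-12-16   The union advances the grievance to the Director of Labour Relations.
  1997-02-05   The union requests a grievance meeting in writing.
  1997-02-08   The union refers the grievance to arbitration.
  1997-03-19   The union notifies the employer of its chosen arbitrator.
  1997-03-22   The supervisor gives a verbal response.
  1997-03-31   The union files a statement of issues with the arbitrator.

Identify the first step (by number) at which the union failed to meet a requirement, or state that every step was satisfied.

Step 1: 89 days after 1996-10-23 (when the grieved event occurs) is 1997-01-20; 1996-10-24 is within that limit.
Step 2: the window is 5–19 days after 1996-11-24 (end of the 31-day comment period, which began when the written grievance is presented to the supervisor on 1996-10-24), so 1996-11-29 through 1996-12-13; done 1996-11-30, which is between those dates.
Step 3: the window is 14–42 days after 1996-11-30 (when the grievance is advanced to the department head), so 1996-12-14 through 1997-01-11; done 1996-12-16, which is between those dates.
Step 4: 52 days after 1996-12-16 (when the grievance is advanced to the Director) is 1997-02-06; completed 1997-02-05, before the deadline.
Step 5: 10 days after 1997-02-05 (when a grievance meeting is requested) is 1997-02-15; done 1997-02-08 — timely.
Step 6: the window is 14–29 days after 1997-03-13 (end of the 33-day comment period, which began when the grievance is referred to arbitration on 1997-02-08), so 1997-03-27 through 1997-04-11; done 1997-03-19 — 8 days before the window opened.

Step 6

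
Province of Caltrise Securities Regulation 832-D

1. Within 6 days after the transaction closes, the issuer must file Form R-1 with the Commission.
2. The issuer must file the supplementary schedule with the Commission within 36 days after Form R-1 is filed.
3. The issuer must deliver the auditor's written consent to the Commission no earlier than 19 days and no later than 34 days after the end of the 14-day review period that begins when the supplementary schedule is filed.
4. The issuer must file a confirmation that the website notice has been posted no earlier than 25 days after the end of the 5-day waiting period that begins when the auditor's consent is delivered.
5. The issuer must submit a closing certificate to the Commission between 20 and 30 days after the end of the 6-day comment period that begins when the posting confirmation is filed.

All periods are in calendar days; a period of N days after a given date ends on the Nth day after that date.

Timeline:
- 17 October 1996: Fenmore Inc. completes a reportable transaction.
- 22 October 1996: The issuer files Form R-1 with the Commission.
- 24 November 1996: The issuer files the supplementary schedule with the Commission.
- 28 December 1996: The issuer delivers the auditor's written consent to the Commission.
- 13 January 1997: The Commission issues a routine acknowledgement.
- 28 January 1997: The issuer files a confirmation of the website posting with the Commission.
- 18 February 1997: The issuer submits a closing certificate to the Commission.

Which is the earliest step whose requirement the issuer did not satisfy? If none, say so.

(1) due by 17 October 1996 + 6 days = 23 October 1996; done 22 October 1996 — timely.
(2) due by 22 October 1996 + 36 days = 27 November 1996; completed 24 November 1996, before the deadline.
(3) the permitted window runs from 8 December 1996 + 19 = 27 December 1996 to 8 December 1996 + 34 = 11 January 1997; done 28 December 1996 — within the window.
(4) permitted from 2 January 1997 + 25 days = 27 January 1997 onward; done 28 January 1997 — permitted.
(5) the permitted window runs from 3 February 1997 + 20 = 23 February 1997 to 3 February 1997 + 30 = 5 March 1997; 18 February 1997 is 5 days too early.

Step 5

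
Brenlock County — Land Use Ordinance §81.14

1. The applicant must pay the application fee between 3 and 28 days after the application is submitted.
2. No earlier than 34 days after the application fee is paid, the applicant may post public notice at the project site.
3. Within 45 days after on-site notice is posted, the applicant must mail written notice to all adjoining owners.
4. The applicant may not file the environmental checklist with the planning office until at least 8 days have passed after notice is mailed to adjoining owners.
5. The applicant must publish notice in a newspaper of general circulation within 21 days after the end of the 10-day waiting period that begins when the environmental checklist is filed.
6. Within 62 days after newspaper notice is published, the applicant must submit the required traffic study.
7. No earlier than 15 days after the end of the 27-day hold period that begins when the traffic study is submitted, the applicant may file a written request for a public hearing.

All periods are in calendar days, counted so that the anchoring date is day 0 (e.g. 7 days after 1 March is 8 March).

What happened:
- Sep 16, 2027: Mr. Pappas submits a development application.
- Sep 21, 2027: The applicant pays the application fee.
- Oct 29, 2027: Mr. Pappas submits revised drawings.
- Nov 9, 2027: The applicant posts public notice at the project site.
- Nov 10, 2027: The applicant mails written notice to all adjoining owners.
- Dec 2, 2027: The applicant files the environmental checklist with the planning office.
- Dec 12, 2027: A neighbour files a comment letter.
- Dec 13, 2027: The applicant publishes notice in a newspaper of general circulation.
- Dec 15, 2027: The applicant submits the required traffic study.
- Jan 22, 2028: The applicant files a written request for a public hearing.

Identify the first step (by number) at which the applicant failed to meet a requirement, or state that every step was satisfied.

Step 1 — 3 and 28 days from Sep 16, 2027 (when the application is submitted) are Sep 19, 2027 and Oct 14, 2027 respectively; Sep 21, 2027 falls inside that range.
Step 2 — must wait 34 days from Sep 21, 2027 (when the application fee is paid), so not before Oct 25, 2027; Nov 9, 2027 is on or after that date.
Step 3 — counting 45 days from Nov 9, 2027 (when on-site notice is posted) gives a deadline of Dec 24, 2027; completed Nov 10, 2027, before the deadline.
Step 4 — must wait 8 days from Nov 10, 2027 (when notice is mailed to adjoining owners), so not before Nov 18, 2027; done Dec 2, 2027, after the minimum wait.
Step 5 — counting 21 days from Dec 12, 2027 (end of the 10-day waiting period, which began when the environmental checklist is filed on Dec 2, 2027) gives a deadline of Jan 2, 2028; completed Dec 13, 2027, before the deadline.
Step 6 — counting 62 days from Dec 13, 2027 (when newspaper notice is published) gives a deadline of Feb 13, 2028; Dec 15, 2027 is within that limit.
Step 7 — must wait 15 days from Jan 11, 2028 (end of the 27-day hold period, which began when the traffic study is submitted on Dec 15, 2027), so not before Jan 26, 2028; Jan 22, 2028 is 4 days before the earliest permitted date.
That is the first point of non-compliance.

Step 7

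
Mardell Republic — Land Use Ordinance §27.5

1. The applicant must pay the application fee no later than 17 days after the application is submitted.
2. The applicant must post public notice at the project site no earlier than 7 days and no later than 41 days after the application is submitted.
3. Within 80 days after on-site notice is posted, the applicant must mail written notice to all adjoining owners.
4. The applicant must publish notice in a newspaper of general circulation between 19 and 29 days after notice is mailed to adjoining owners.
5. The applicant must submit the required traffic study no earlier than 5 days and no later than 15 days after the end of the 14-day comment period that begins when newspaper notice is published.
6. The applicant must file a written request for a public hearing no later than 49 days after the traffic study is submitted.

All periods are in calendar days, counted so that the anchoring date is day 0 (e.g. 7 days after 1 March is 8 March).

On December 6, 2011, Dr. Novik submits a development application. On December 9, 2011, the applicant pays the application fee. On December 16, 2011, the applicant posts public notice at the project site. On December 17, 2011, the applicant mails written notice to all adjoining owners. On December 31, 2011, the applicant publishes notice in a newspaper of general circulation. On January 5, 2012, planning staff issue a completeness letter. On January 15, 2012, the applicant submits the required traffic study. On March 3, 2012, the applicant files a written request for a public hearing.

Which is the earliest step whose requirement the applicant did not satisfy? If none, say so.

(1) due by December 6, 2011 + 17 days = December 23, 2011; completed December 9, 2011, before the deadline.
(2) the permitted window runs from December 6, 2011 + 7 = December 13, 2011 to December 6, 2011 + 41 = January 16, 2012; done December 16, 2011 — within the window.
(3) due by December 16, 2011 + 80 days = March 5, 2012; December 17, 2011 is within that limit.
(4) the permitted window runs from December 17, 2011 + 19 = January 5, 2012 to December 17, 2011 + 29 = January 15, 2012; done December 31, 2011 — 5 days before the window opened.

Step 4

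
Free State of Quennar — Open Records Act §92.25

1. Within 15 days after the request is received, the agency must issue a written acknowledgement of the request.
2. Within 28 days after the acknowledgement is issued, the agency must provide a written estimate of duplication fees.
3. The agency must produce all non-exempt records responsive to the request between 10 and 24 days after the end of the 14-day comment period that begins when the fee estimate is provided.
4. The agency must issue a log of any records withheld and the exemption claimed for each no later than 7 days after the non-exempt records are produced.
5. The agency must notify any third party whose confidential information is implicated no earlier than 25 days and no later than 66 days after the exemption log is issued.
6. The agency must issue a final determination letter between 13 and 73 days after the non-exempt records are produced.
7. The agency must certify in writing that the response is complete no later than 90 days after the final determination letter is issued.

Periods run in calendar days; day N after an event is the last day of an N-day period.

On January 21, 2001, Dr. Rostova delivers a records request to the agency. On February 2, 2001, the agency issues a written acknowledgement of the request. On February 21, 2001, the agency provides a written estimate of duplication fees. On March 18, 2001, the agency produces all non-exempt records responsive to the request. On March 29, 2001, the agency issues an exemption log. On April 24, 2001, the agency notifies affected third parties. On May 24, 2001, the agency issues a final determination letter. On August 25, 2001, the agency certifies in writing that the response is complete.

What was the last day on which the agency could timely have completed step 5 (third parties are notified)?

June 3, 2001

Step 5 runs from March 29, 2001, when the exemption log is issued. The window is 25–66 days after March 29, 2001; it closes on June 3, 2001.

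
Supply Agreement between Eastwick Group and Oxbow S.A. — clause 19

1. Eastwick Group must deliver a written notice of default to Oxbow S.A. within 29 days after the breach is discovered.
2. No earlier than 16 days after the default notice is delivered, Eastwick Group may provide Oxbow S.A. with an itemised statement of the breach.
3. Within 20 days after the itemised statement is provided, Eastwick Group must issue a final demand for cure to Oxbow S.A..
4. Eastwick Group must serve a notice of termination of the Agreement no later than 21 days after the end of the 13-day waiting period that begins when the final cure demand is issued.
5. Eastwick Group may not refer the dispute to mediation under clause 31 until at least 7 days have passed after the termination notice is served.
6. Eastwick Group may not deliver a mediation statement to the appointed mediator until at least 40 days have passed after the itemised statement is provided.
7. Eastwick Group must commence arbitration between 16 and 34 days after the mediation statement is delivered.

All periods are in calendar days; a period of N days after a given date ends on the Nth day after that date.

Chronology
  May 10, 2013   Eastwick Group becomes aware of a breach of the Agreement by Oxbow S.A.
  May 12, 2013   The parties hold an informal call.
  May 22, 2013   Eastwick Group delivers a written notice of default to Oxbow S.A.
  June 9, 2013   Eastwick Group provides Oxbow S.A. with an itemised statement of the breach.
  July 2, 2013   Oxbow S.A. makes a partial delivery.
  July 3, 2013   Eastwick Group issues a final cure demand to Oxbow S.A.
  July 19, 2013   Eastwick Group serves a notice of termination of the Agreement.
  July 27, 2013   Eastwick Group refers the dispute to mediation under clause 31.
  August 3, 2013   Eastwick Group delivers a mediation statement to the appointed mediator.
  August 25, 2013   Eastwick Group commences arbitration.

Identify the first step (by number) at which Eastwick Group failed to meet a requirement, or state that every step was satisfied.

(1) due by May 10, 2013 + 29 days = June 8, 2013; May 22, 2013 is within that limit.
(2) permitted from May 22, 2013 + 16 days = June 7, 2013 onward; done June 9, 2013 — permitted.
(3) due by June 9, 2013 + 20 days = June 29, 2013; July 3, 2013 misses that deadline by 4 days.
The analysis stops there.

Step 3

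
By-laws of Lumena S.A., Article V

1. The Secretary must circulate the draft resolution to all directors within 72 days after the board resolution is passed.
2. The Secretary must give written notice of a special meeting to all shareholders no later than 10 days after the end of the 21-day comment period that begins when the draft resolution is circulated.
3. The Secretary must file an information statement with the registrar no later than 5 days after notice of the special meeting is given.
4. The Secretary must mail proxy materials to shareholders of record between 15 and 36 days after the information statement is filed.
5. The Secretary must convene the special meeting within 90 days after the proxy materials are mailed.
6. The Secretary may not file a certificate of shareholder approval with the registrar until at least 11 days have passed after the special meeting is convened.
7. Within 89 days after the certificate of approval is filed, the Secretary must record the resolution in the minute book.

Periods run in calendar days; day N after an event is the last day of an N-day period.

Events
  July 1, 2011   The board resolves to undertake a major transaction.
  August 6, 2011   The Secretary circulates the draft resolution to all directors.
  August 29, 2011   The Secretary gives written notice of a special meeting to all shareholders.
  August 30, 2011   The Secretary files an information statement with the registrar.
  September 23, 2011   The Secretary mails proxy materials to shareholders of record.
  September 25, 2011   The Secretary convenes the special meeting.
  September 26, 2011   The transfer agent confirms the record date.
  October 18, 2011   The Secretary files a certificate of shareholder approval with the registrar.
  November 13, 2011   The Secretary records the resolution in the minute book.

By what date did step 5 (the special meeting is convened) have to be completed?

Step 5 runs from September 23, 2011, when the proxy materials are mailed. 90 days after September 23, 2011 is December 22, 2011.

December 22, 2011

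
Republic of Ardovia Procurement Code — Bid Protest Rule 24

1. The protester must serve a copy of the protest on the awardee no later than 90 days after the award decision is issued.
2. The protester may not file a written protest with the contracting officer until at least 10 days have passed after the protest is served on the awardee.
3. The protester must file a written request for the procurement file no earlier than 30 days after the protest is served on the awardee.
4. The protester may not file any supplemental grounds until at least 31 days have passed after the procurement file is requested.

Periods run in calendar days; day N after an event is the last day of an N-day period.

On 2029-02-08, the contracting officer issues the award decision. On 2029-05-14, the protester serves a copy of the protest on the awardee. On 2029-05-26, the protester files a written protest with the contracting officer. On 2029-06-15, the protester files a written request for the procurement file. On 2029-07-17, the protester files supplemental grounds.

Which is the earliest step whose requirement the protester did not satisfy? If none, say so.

(1) due by 2029-02-08 + 90 days = 2029-05-09; done 2029-05-14 — 5 days late.

Step 1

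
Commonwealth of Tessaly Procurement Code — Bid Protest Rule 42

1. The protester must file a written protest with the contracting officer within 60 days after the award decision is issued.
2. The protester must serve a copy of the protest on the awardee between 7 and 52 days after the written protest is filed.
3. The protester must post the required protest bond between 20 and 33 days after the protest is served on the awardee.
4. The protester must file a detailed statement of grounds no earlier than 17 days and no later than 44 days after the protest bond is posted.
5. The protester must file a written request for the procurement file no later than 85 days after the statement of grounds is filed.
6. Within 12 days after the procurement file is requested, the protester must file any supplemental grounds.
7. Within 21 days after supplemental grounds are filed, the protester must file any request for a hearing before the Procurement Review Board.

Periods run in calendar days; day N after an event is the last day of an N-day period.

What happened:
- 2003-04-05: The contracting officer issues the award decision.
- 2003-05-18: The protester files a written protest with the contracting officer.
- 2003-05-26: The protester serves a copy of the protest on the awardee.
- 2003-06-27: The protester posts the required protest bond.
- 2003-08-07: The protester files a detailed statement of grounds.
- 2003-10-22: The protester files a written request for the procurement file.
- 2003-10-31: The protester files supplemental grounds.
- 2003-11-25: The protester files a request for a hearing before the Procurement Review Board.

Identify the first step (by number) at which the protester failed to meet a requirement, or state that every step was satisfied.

Step 7

(1) due by 2003-04-05 + 60 days = 2003-06-04; 2003-05-18 is within that limit.
(2) the permitted window runs from 2003-05-18 + 7 = 2003-05-25 to 2003-05-18 + 52 = 2003-07-09; done 2003-05-26, which is between those dates.
(3) the permitted window runs from 2003-05-26 + 20 = 2003-06-15 to 2003-05-26 + 33 = 2003-06-28; done 2003-06-27 — within the window.
(4) the permitted window runs from 2003-06-27 + 17 = 2003-07-14 to 2003-06-27 + 44 = 2003-08-10; done 2003-08-07, which is between those dates.
(5) due by 2003-08-07 + 85 days = 2003-10-31; completed 2003-10-22, before the deadline.
(6) due by 2003-10-22 + 12 days = 2003-11-03; 2003-10-31 is within that limit.
(7) due by 2003-10-31 + 21 days = 2003-11-21; done 2003-11-25 — 4 days late.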